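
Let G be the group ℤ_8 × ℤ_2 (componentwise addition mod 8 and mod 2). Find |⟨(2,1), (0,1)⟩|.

8

|⟨(2,1)⟩| = 4 and |⟨(0,1)⟩| = 2, so |H| is a multiple of lcm(4, 2) = 4 and divides |G| = 16.
Closing under the operation: H = {(0,0), (0,1), (2,0), (2,1), (4,0), (4,1), (6,0), (6,1)}, so |H| = 8.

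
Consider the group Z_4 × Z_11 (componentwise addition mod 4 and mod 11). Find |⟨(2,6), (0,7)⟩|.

22

|⟨(2,6)⟩| = 22 and |⟨(0,7)⟩| = 11, so |H| is a multiple of lcm(22, 11) = 22 and divides |G| = 44.
Closing under the operation: H = {(0,0), (0,1), (0,2), (0,3), (0,4), (0,5), (0,6), (0,7), (0,8), (0,9), (0,10), (2,0), (2,1), (2,2), (2,3), (2,4), (2,5), (2,6), (2,7), (2,8), (2,9), (2,10)}, so |H| = 22.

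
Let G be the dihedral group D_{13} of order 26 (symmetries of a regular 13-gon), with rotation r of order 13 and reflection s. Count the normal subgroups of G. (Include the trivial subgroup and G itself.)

3

G has 16 subgroups. Checking conjugation-invariance by order — order 1: 1/1 normal; order 2: 0/13 normal; order 13: 1/1 normal; order 26: 1/1 normal.
Total normal subgroups: 3.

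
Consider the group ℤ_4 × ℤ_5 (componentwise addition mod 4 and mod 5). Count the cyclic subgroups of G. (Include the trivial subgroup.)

Each element a generates a cyclic subgroup ⟨a⟩; distinct elements may generate the same one (a cyclic group of order d has φ(d) generators).
Cyclic subgroups by order — order 1: 1; order 2: 1; order 4: 1; order 5: 1; order 10: 1; order 20: 1.
Total: 6.

6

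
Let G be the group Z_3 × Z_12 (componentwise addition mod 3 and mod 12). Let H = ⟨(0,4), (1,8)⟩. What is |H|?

|⟨(0,4)⟩| = 3 and |⟨(1,8)⟩| = 3, so |H| is a multiple of lcm(3, 3) = 3 and divides |G| = 36.
Closing under the operation: H = {(0,0), (0,4), (0,8), (1,0), (1,4), (1,8), (2,0), (2,4), (2,8)}, so |H| = 9.

9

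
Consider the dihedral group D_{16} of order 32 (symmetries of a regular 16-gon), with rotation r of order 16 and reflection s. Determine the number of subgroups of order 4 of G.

|G| = 32 and 4 | 32, so subgroups of order 4 are possible by Lagrange.
The subgroups of order 4 are: {e, r^8, r^2s, r^10s}; {e, r^8, r^3s, r^11s}; {e, r^4, r^8, r^12}; {e, r^8, r^4s, r^12s}; … (9 in all).
So G has 9 subgroups of order 4.

9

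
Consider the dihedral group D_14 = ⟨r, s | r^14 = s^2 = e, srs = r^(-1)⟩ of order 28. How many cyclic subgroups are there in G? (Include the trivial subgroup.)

18

Group the elements of G by the cyclic subgroup they generate; each cyclic subgroup of order d accounts for φ(d) elements.
Cyclic subgroups by order — order 1: 1; order 2: 15; order 7: 1; order 14: 1.
Total: 18.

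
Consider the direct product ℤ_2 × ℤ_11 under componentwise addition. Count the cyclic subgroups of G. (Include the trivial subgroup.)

Each element a generates a cyclic subgroup ⟨a⟩; distinct elements may generate the same one (a cyclic group of order d has φ(d) generators).
Cyclic subgroups by order — order 1: 1; order 2: 1; order 11: 1; order 22: 1.
Total: 4.

4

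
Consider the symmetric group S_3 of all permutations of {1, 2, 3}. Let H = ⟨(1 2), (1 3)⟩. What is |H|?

6

|⟨(1 2)⟩| = 2 and |⟨(1 3)⟩| = 2, so |H| is a multiple of lcm(2, 2) = 2 and divides |G| = 6.
Closing {(1 2), (1 3)} under the group operation gives all of G, so |H| = 6.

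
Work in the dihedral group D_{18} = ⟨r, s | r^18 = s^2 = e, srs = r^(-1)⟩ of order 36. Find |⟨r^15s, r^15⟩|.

12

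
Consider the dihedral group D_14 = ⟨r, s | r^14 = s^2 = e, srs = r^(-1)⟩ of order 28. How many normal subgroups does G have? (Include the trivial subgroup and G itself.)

7

G has 28 subgroups. Checking conjugation-invariance by order — order 1: 1/1 normal; order 2: 1/15 normal; order 4: 0/7 normal; order 7: 1/1 normal; order 14: 3/3 normal; order 28: 1/1 normal.
Total normal subgroups: 7.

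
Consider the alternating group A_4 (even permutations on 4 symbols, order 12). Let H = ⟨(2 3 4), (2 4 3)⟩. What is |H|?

|⟨(2 3 4)⟩| = 3 and |⟨(2 4 3)⟩| = 3, so |H| is a multiple of lcm(3, 3) = 3 and divides |G| = 12.
Closing under the operation: H = {e, (2 3 4), (2 4 3)}, so |H| = 3.

3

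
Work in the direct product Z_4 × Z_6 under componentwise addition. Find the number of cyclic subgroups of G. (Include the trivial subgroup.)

A cyclic subgroup of order d is generated by each of its φ(d) elements of order d, so the cyclic subgroups of order d number (#elements of order d)/φ(d).
Cyclic subgroups by order — order 1: 1; order 2: 3; order 3: 1; order 4: 2; order 6: 3; order 12: 2.
Total: 12.

12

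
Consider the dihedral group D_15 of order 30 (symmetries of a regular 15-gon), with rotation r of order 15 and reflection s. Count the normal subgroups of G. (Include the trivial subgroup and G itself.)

5

G has 28 subgroups. Checking conjugation-invariance by order — order 1: 1/1 normal; order 2: 0/15 normal; order 3: 1/1 normal; order 5: 1/1 normal; order 6: 0/5 normal; order 10: 0/3 normal; order 15: 1/1 normal; order 30: 1/1 normal.
Total normal subgroups: 5.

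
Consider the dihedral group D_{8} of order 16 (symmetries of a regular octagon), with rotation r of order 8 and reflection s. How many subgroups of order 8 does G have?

3

|G| = 16 and 8 | 16, so subgroups of order 8 are possible by Lagrange.
The subgroups of order 8 are: {e, r, r^2, r^3, r^4, r^5, r^6, r^7}; {e, r^2, r^4, r^6, s, r^2s, r^4s, r^6s}; {e, r^2, r^4, r^6, rs, r^3s, r^5s, r^7s}.
So G has 3 subgroups of order 8.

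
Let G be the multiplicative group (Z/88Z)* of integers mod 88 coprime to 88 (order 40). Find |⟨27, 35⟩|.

|⟨27⟩| = 10 and |⟨35⟩| = 10, so |H| is a multiple of lcm(10, 10) = 10 and divides |G| = 40.
Closing under the operation: H = {1, 3, 9, 17, 19, 25, 27, 35, 41, 43, 49, 51, 57, 59, 65, 67, 73, 75, 81, 83}, so |H| = 20.

20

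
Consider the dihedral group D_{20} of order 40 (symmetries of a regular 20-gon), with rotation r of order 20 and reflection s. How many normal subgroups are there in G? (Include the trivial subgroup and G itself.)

9

G has 48 subgroups. Checking conjugation-invariance by order — order 1: 1/1 normal; order 2: 1/21 normal; order 4: 1/11 normal; order 5: 1/1 normal; order 8: 0/5 normal; order 10: 1/5 normal; order 20: 3/3 normal; order 40: 1/1 normal.
Total normal subgroups: 9.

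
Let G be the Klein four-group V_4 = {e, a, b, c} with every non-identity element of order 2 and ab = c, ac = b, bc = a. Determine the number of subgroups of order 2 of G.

3

|G| = 4 and 2 | 4, so subgroups of order 2 are possible by Lagrange.
The subgroups of order 2 are: {e, a}; {e, b}; {e, c}.
So G has 3 subgroups of order 2.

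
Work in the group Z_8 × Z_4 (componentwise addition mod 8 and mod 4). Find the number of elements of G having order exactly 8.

An element (a,b) has order lcm(ord(a), ord(b)); count pairs with lcm equal to 8.
Enumerating gives 16 such elements.

16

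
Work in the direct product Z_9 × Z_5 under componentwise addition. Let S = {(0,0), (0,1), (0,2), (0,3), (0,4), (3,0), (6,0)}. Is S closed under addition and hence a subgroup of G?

No

|S| = 7 does not divide |G| = 45, so by Lagrange S is not a subgroup.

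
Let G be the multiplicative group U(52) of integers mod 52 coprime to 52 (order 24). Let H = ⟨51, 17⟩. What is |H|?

12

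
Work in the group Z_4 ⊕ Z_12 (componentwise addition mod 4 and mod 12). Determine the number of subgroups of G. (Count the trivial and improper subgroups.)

|G| = 48, so by Lagrange every subgroup order divides 48. Divisors: 1, 2, 3, 4, 6, 8, 12, 16, 24, 48.
Subgroups by order — order 1: 1; order 2: 3; order 3: 1; order 4: 7; order 6: 3; order 8: 3; order 12: 7; order 16: 1; order 24: 3; order 48: 1.
Total: 1 + 3 + 1 + 7 + 3 + 3 + 7 + 1 + 3 + 1 = 30.

30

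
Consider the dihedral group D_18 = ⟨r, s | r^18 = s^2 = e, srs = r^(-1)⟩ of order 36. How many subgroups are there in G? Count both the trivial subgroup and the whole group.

45

|G| = 36, so by Lagrange every subgroup order divides 36. Divisors: 1, 2, 3, 4, 6, 9, 12, 18, 36.
Subgroups by order — order 1: 1; order 2: 19; order 3: 1; order 4: 9; order 6: 7; order 9: 1; order 12: 3; order 18: 3; order 36: 1.
Total: 1 + 19 + 1 + 9 + 7 + 1 + 3 + 3 + 1 = 45.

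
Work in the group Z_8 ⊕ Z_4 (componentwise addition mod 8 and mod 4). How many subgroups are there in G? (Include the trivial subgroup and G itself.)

22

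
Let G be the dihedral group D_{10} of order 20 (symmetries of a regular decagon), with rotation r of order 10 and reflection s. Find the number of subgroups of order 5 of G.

1

|G| = 20 and 5 | 20, so subgroups of order 5 are possible by Lagrange.
The subgroups of order 5 are: {e, r^2, r^4, r^6, r^8}.
So G has 1 subgroup of order 5.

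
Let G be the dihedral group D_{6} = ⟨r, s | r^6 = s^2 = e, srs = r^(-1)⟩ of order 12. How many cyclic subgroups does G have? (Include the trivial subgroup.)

10

A cyclic subgroup of order d is generated by each of its φ(d) elements of order d, so the cyclic subgroups of order d number (#elements of order d)/φ(d).
Cyclic subgroups by order — order 1: 1; order 2: 7; order 3: 1; order 6: 1.
Total: 10.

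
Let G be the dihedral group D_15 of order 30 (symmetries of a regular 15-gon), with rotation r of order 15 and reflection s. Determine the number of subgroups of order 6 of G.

|G| = 30 and 6 | 30, so subgroups of order 6 are possible by Lagrange.
The subgroups of order 6 are: {e, r^5, r^10, s, r^5s, r^10s}; {e, r^5, r^10, rs, r^6s, r^11s}; {e, r^5, r^10, r^2s, r^7s, r^12s}; {e, r^5, r^10, r^3s, r^8s, r^13s}; … (5 in all).
So G has 5 subgroups of order 6.

5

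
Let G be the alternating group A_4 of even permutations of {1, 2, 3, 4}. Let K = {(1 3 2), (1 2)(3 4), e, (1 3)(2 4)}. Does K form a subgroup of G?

(1 3 2) ∈ K but its inverse (1 2 3) ∉ K, so K is not a subgroup.

No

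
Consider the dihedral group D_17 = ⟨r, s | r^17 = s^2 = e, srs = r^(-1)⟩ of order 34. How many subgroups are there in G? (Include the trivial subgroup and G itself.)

|G| = 34, so by Lagrange every subgroup order divides 34. Divisors: 1, 2, 17, 34.
Subgroups by order — order 1: 1; order 2: 17; order 17: 1; order 34: 1.
Total: 1 + 17 + 1 + 1 = 20.

20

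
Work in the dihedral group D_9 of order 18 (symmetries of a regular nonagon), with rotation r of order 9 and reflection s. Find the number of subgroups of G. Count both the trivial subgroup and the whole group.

|G| = 18, so by Lagrange every subgroup order divides 18. Divisors: 1, 2, 3, 6, 9, 18.
Subgroups by order — order 1: 1; order 2: 9; order 3: 1; order 6: 3; order 9: 1; order 18: 1.
Total: 1 + 9 + 1 + 3 + 1 + 1 = 16.

16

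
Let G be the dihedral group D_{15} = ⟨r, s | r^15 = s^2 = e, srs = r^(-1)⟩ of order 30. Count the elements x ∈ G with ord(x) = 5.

The elements of order 5 are: r^3, r^6, r^9, r^12.
That's 4.

4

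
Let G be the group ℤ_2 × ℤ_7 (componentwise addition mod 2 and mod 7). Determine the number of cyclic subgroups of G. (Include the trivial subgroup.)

Group the elements of G by the cyclic subgroup they generate; each cyclic subgroup of order d accounts for φ(d) elements.
Cyclic subgroups by order — order 1: 1; order 2: 1; order 7: 1; order 14: 1.
Total: 4.

4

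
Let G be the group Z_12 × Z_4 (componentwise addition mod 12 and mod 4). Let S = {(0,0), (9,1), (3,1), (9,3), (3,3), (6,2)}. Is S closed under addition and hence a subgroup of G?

No

Closure fails: (9,3) + (3,3) = (0,2) ∉ S. So S is not a subgroup.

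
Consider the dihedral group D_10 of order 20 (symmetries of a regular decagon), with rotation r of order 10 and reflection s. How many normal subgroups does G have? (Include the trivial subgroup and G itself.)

7

G has 22 subgroups. Checking conjugation-invariance by order — order 1: 1/1 normal; order 2: 1/11 normal; order 4: 0/5 normal; order 5: 1/1 normal; order 10: 3/3 normal; order 20: 1/1 normal.
Total normal subgroups: 7.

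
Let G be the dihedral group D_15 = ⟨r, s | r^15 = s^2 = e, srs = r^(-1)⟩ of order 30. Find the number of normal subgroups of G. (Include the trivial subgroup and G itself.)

G has 28 subgroups. Checking conjugation-invariance by order — order 1: 1/1 normal; order 2: 0/15 normal; order 3: 1/1 normal; order 5: 1/1 normal; order 6: 0/5 normal; order 10: 0/3 normal; order 15: 1/1 normal; order 30: 1/1 normal.
Total normal subgroups: 5.

5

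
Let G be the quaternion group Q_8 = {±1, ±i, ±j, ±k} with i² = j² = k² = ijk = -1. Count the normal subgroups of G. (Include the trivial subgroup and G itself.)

6

G has 6 subgroups. Checking conjugation-invariance by order — order 1: 1/1 normal; order 2: 1/1 normal; order 4: 3/3 normal; order 8: 1/1 normal.
Total normal subgroups: 6.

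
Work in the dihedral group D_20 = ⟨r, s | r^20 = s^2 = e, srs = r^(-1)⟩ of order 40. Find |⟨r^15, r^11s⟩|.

8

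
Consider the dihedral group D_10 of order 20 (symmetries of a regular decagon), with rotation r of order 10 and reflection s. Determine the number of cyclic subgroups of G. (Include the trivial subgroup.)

14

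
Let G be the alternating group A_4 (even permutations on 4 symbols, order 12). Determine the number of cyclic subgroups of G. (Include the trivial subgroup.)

8

A cyclic subgroup of order d is generated by each of its φ(d) elements of order d, so the cyclic subgroups of order d number (#elements of order d)/φ(d).
Cyclic subgroups by order — order 1: 1; order 2: 3; order 3: 4.
Total: 8.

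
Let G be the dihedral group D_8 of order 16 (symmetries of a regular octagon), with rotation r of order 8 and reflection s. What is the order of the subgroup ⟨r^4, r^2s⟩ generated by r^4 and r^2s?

|⟨r^4⟩| = 2 and |⟨r^2s⟩| = 2, so |H| is a multiple of lcm(2, 2) = 2 and divides |G| = 16.
Closing under the operation: H = {e, r^4, r^2s, r^6s}, so |H| = 4.

4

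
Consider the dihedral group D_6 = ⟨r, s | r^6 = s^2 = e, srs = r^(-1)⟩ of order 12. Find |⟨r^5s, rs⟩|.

|⟨r^5s⟩| = 2 and |⟨rs⟩| = 2, so |H| is a multiple of lcm(2, 2) = 2 and divides |G| = 12.
Closing under the operation: H = {e, r^2, r^4, rs, r^3s, r^5s}, so |H| = 6.

6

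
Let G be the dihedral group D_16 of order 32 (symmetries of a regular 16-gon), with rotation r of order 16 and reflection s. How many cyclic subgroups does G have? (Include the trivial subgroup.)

21

Each element a generates a cyclic subgroup ⟨a⟩; distinct elements may generate the same one (a cyclic group of order d has φ(d) generators).
Cyclic subgroups by order — order 1: 1; order 2: 17; order 4: 1; order 8: 1; order 16: 1.
Total: 21.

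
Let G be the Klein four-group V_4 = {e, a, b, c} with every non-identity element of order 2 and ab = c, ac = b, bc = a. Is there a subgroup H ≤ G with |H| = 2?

Yes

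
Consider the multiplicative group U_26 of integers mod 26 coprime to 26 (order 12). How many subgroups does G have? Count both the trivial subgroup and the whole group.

6

|G| = 12, so by Lagrange every subgroup order divides 12. Divisors: 1, 2, 3, 4, 6, 12.
Subgroups by order — order 1: 1; order 2: 1; order 3: 1; order 4: 1; order 6: 1; order 12: 1.
Total: 1 + 1 + 1 + 1 + 1 + 1 = 6.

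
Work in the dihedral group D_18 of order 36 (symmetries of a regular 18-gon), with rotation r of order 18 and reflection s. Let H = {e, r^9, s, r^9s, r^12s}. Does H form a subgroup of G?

|H| = 5 does not divide |G| = 36, so by Lagrange H is not a subgroup.

No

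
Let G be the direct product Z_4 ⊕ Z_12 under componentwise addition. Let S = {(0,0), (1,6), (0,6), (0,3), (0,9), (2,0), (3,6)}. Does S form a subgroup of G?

No

|S| = 7 does not divide |G| = 48, so by Lagrange S is not a subgroup.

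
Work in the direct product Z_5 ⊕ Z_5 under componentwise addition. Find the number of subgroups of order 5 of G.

|G| = 25 and 5 | 25, so subgroups of order 5 are possible by Lagrange.
The subgroups of order 5 are: {(0,0), (0,1), (0,2), (0,3), (0,4)}; {(0,0), (1,0), (2,0), (3,0), (4,0)}; {(0,0), (1,1), (2,2), (3,3), (4,4)}; {(0,0), (1,2), (2,4), (3,1), (4,3)}; … (6 in all).
So G has 6 subgroups of order 5.

6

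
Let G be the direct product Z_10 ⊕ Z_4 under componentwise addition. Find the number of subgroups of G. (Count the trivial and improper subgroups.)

16

|G| = 40, so by Lagrange every subgroup order divides 40. Divisors: 1, 2, 4, 5, 8, 10, 20, 40.
Subgroups by order — order 1: 1; order 2: 3; order 4: 3; order 5: 1; order 8: 1; order 10: 3; order 20: 3; order 40: 1.
Total: 1 + 3 + 3 + 1 + 1 + 3 + 3 + 1 = 16.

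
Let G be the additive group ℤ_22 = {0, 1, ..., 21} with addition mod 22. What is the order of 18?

11

In ℤ_22, the order of an element a is n/gcd(a, n).
gcd(18, 22) = 2, so |⟨18⟩| = 22/2 = 11.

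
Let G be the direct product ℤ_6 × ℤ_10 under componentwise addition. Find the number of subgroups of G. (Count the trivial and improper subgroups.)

20

|G| = 60, so by Lagrange every subgroup order divides 60. Divisors: 1, 2, 3, 4, 5, 6, 10, 12, 15, 20, 30, 60.
Subgroups by order — order 1: 1; order 2: 3; order 3: 1; order 4: 1; order 5: 1; order 6: 3; order 10: 3; order 12: 1; order 15: 1; order 20: 1; order 30: 3; order 60: 1.
Total: 1 + 3 + 1 + 1 + 1 + 3 + 3 + 1 + 1 + 1 + 3 + 1 = 20.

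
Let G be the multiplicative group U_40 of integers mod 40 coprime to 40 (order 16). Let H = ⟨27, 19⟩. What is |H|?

8

|⟨27⟩| = 4 and |⟨19⟩| = 2, so |H| is a multiple of lcm(4, 2) = 4 and divides |G| = 16.
Closing under the operation: H = {1, 3, 9, 11, 17, 19, 27, 33}, so |H| = 8.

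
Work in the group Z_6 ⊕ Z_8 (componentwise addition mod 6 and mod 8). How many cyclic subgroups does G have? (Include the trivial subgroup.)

Group the elements of G by the cyclic subgroup they generate; each cyclic subgroup of order d accounts for φ(d) elements.
Cyclic subgroups by order — order 1: 1; order 2: 3; order 3: 1; order 4: 2; order 6: 3; order 8: 2; order 12: 2; order 24: 2.
Total: 16.

16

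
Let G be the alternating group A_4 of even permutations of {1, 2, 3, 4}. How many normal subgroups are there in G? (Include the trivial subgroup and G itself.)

3

G has 10 subgroups. Checking conjugation-invariance by order — order 1: 1/1 normal; order 2: 0/3 normal; order 3: 0/4 normal; order 4: 1/1 normal; order 12: 1/1 normal.
Total normal subgroups: 3.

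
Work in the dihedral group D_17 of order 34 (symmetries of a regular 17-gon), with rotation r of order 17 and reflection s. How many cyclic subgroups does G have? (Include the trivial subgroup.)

19

Each element a generates a cyclic subgroup ⟨a⟩; distinct elements may generate the same one (a cyclic group of order d has φ(d) generators).
Cyclic subgroups by order — order 1: 1; order 2: 17; order 17: 1.
Total: 19.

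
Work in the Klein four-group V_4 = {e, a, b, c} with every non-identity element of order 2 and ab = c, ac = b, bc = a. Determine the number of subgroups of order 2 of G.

3

|G| = 4 and 2 | 4, so subgroups of order 2 are possible by Lagrange.
The subgroups of order 2 are: {e, a}; {e, b}; {e, c}.
So G has 3 subgroups of order 2.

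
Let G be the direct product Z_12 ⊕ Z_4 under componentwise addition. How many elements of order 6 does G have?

An element (a,b) has order lcm(ord(a), ord(b)); count pairs with lcm equal to 6.
Enumerating gives 6 such elements.

6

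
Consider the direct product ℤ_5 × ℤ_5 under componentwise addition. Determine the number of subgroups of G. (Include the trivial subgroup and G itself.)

8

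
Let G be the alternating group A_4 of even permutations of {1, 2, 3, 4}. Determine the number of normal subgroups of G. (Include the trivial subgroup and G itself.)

G has 10 subgroups. Checking conjugation-invariance by order — order 1: 1/1 normal; order 2: 0/3 normal; order 3: 0/4 normal; order 4: 1/1 normal; order 12: 1/1 normal.
Total normal subgroups: 3.

3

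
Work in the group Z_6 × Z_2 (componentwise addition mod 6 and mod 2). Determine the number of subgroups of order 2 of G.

|G| = 12 and 2 | 12, so subgroups of order 2 are possible by Lagrange.
The subgroups of order 2 are: {(0,0), (0,1)}; {(0,0), (3,0)}; {(0,0), (3,1)}.
So G has 3 subgroups of order 2.

3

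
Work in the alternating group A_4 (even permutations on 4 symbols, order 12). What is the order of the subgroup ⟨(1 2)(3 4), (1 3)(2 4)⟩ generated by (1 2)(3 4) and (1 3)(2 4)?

4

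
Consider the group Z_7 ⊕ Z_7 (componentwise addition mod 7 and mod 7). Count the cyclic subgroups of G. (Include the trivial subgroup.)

9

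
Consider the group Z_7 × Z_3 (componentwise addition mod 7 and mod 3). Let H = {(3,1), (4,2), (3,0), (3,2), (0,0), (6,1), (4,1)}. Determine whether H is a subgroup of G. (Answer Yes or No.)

(6,1) ∈ H but its inverse (1,2) ∉ H, so H is not a subgroup.

No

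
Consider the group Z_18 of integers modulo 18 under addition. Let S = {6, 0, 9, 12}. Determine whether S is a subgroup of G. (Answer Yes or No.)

No

|S| = 4 does not divide |G| = 18, so by Lagrange S is not a subgroup.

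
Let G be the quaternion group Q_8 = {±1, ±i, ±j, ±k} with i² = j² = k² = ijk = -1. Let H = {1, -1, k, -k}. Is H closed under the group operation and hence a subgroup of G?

Yes

|H| = 4 divides |G| = 8, consistent with Lagrange.
H contains the identity, every element's inverse is in H, and H is closed under ·: it is a subgroup.
In fact H = ⟨-k⟩.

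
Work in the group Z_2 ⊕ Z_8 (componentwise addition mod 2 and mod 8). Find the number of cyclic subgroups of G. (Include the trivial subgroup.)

8

A cyclic subgroup of order d is generated by each of its φ(d) elements of order d, so the cyclic subgroups of order d number (#elements of order d)/φ(d).
Cyclic subgroups by order — order 1: 1; order 2: 3; order 4: 2; order 8: 2.
Total: 8.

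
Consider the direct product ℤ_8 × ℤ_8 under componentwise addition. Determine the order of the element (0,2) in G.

4

The order of (0,2) in Z_8 × Z_8 is lcm(ord(0) in Z_8, ord(2) in Z_8).
ord(0) = 1 and ord(2) = 4, so |⟨(0,2)⟩| = lcm(1, 4) = 4.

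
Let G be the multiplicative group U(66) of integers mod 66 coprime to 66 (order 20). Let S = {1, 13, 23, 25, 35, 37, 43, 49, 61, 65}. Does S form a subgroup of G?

35 ∈ S but its inverse 17 ∉ S, so S is not a subgroup.

No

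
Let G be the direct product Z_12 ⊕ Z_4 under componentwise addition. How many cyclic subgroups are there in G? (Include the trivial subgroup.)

A cyclic subgroup of order d is generated by each of its φ(d) elements of order d, so the cyclic subgroups of order d number (#elements of order d)/φ(d).
Cyclic subgroups by order — order 1: 1; order 2: 3; order 3: 1; order 4: 6; order 6: 3; order 12: 6.
Total: 20.

20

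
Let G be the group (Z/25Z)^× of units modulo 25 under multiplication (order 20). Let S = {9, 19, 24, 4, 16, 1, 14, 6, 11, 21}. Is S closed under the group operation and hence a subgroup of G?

Yes

|S| = 10 divides |G| = 20, consistent with Lagrange.
S contains the identity, every element's inverse is in S, and S is closed under ·: it is a subgroup.
In fact S = ⟨4⟩.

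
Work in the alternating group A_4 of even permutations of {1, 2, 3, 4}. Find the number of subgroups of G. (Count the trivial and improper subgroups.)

|G| = 12, so by Lagrange every subgroup order divides 12. Divisors: 1, 2, 3, 4, 6, 12.
Subgroups by order — order 1: 1; order 2: 3; order 3: 4; order 4: 1; order 6: 0; order 12: 1.
Total: 1 + 3 + 4 + 1 + 0 + 1 = 10.

10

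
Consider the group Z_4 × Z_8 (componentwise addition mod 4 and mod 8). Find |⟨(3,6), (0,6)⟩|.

16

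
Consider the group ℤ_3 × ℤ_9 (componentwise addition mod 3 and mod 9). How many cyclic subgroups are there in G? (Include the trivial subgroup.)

Each element a generates a cyclic subgroup ⟨a⟩; distinct elements may generate the same one (a cyclic group of order d has φ(d) generators).
Cyclic subgroups by order — order 1: 1; order 3: 4; order 9: 3.
Total: 8.

8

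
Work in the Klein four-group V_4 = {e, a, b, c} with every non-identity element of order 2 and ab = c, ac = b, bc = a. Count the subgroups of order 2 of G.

3

|G| = 4 and 2 | 4, so subgroups of order 2 are possible by Lagrange.
The subgroups of order 2 are: {e, a}; {e, b}; {e, c}.
So G has 3 subgroups of order 2.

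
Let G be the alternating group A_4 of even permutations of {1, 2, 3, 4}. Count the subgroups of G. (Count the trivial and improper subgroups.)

10

|G| = 12, so by Lagrange every subgroup order divides 12. Divisors: 1, 2, 3, 4, 6, 12.
Subgroups by order — order 1: 1; order 2: 3; order 3: 4; order 4: 1; order 6: 0; order 12: 1.
Total: 1 + 3 + 4 + 1 + 0 + 1 = 10.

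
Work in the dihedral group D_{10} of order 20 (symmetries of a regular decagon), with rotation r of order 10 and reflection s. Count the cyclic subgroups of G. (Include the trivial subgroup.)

A cyclic subgroup of order d is generated by each of its φ(d) elements of order d, so the cyclic subgroups of order d number (#elements of order d)/φ(d).
Cyclic subgroups by order — order 1: 1; order 2: 11; order 5: 1; order 10: 1.
Total: 14.

14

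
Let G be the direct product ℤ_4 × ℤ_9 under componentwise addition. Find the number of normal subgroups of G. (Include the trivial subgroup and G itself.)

G is abelian, so every subgroup is normal.
G has 9 subgroups in total, hence 9 normal subgroups.

9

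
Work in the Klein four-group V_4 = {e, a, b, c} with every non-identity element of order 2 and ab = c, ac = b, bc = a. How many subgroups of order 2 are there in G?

|G| = 4 and 2 | 4, so subgroups of order 2 are possible by Lagrange.
The subgroups of order 2 are: {e, a}; {e, b}; {e, c}.
So G has 3 subgroups of order 2.

3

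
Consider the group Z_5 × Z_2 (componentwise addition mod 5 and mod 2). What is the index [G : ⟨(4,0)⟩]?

2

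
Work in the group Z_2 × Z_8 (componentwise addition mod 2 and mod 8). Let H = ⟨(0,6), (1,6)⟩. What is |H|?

|⟨(0,6)⟩| = 4 and |⟨(1,6)⟩| = 4, so |H| is a multiple of lcm(4, 4) = 4 and divides |G| = 16.
Closing under the operation: H = {(0,0), (0,2), (0,4), (0,6), (1,0), (1,2), (1,4), (1,6)}, so |H| = 8.

8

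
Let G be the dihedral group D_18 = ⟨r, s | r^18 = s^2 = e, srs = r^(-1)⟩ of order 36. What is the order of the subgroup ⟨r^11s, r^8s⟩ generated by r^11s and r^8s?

12

|⟨r^11s⟩| = 2 and |⟨r^8s⟩| = 2, so |H| is a multiple of lcm(2, 2) = 2 and divides |G| = 36.
Closing under the operation: H = {e, r^3, r^6, r^9, r^12, r^15, r^2s, r^5s, r^8s, r^11s, r^14s, r^17s}, so |H| = 12.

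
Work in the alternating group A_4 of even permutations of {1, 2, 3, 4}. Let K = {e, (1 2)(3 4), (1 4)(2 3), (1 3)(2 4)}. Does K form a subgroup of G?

|K| = 4 divides |G| = 12, consistent with Lagrange.
K contains the identity, every element's inverse is in K, and K is closed under ∘: it is a subgroup.

Yes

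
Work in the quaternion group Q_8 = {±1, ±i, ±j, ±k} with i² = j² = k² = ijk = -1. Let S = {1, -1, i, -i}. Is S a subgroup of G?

|S| = 4 divides |G| = 8, consistent with Lagrange.
S contains the identity, every element's inverse is in S, and S is closed under ·: it is a subgroup.
In fact S = ⟨-i⟩.

Yes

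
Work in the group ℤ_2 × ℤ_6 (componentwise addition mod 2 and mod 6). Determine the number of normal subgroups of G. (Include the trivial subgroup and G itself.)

G is abelian, so every subgroup is normal.
G has 10 subgroups in total, hence 10 normal subgroups.

10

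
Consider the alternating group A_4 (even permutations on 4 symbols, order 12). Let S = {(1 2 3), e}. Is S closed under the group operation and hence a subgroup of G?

No

(1 2 3) ∈ S but its inverse (1 3 2) ∉ S, so S is not a subgroup.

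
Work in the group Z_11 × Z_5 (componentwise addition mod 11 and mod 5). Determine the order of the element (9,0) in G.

11

The order of (9,0) in Z_11 × Z_5 is lcm(ord(9) in Z_11, ord(0) in Z_5).
ord(9) = 11 and ord(0) = 1, so |⟨(9,0)⟩| = lcm(11, 1) = 11.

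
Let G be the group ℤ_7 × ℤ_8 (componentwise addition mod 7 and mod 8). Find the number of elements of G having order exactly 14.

6

An element (a,b) has order lcm(ord(a), ord(b)); count pairs with lcm equal to 14.
Enumerating gives 6 such elements.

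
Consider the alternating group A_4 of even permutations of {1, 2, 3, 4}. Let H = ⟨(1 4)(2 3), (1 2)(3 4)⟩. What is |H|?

|⟨(1 4)(2 3)⟩| = 2 and |⟨(1 2)(3 4)⟩| = 2, so |H| is a multiple of lcm(2, 2) = 2 and divides |G| = 12.
Closing under the operation: H = {e, (1 2)(3 4), (1 3)(2 4), (1 4)(2 3)}, so |H| = 4.

4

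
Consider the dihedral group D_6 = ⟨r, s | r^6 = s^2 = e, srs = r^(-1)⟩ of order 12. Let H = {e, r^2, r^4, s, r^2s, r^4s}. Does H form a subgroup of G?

|H| = 6 divides |G| = 12, consistent with Lagrange.
H contains the identity, every element's inverse is in H, and H is closed under ·: it is a subgroup.

Yes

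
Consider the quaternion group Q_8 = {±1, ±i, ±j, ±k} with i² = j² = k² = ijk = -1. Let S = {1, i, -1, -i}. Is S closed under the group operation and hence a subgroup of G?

Yes

|S| = 4 divides |G| = 8, consistent with Lagrange.
S contains the identity, every element's inverse is in S, and S is closed under ·: it is a subgroup.
In fact S = ⟨-i⟩.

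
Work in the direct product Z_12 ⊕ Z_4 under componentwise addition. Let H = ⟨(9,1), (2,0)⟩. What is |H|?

|⟨(9,1)⟩| = 4 and |⟨(2,0)⟩| = 6, so |H| is a multiple of lcm(4, 6) = 12 and divides |G| = 48.
Closing under the operation: H = {(0,0), (0,2), (1,1), (1,3), (2,0), (2,2), (3,1), (3,3), (4,0), (4,2), (5,1), (5,3), (6,0), (6,2), (7,1), (7,3), (8,0), (8,2), (9,1), (9,3), (10,0), (10,2), (11,1), (11,3)}, so |H| = 24.

24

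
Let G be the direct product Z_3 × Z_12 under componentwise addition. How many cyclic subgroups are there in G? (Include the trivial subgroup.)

15

Group the elements of G by the cyclic subgroup they generate; each cyclic subgroup of order d accounts for φ(d) elements.
Cyclic subgroups by order — order 1: 1; order 2: 1; order 3: 4; order 4: 1; order 6: 4; order 12: 4.
Total: 15.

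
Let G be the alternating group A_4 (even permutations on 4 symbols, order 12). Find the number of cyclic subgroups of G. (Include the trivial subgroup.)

8

Each element a generates a cyclic subgroup ⟨a⟩; distinct elements may generate the same one (a cyclic group of order d has φ(d) generators).
Cyclic subgroups by order — order 1: 1; order 2: 3; order 3: 4.
Total: 8.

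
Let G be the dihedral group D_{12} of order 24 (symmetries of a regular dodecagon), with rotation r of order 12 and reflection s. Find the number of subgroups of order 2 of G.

|G| = 24 and 2 | 24, so subgroups of order 2 are possible by Lagrange.
The subgroups of order 2 are: {e, r^10s}; {e, r^11s}; {e, r^2s}; {e, r^3s}; … (13 in all).
So G has 13 subgroups of order 2.

13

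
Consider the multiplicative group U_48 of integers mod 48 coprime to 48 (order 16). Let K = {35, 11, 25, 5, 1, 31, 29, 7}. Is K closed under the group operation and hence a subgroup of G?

|K| = 8 divides |G| = 16, consistent with Lagrange.
K contains the identity, every element's inverse is in K, and K is closed under ·: it is a subgroup.

Yes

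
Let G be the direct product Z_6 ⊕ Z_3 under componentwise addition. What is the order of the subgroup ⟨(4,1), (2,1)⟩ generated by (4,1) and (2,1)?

9

|⟨(4,1)⟩| = 3 and |⟨(2,1)⟩| = 3, so |H| is a multiple of lcm(3, 3) = 3 and divides |G| = 18.
Closing under the operation: H = {(0,0), (0,1), (0,2), (2,0), (2,1), (2,2), (4,0), (4,1), (4,2)}, so |H| = 9.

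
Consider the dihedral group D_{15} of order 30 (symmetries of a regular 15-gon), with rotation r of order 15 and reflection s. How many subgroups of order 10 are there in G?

|G| = 30 and 10 | 30, so subgroups of order 10 are possible by Lagrange.
The subgroups of order 10 are: {e, r^3, r^6, r^9, r^12, rs, r^4s, r^7s, r^10s, r^13s}; {e, r^3, r^6, r^9, r^12, r^2s, r^5s, r^8s, r^11s, r^14s}; {e, r^3, r^6, r^9, r^12, s, r^3s, r^6s, r^9s, r^12s}.
So G has 3 subgroups of order 10.

3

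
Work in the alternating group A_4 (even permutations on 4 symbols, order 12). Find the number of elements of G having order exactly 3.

8

The elements of order 3 are: (2 3 4), (2 4 3), (1 2 3), (1 2 4), (1 3 2), (1 3 4), (1 4 2), (1 4 3).
That's 8.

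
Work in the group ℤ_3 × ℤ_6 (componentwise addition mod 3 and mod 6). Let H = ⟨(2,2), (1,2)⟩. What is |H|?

|⟨(2,2)⟩| = 3 and |⟨(1,2)⟩| = 3, so |H| is a multiple of lcm(3, 3) = 3 and divides |G| = 18.
Closing under the operation: H = {(0,0), (0,2), (0,4), (1,0), (1,2), (1,4), (2,0), (2,2), (2,4)}, so |H| = 9.

9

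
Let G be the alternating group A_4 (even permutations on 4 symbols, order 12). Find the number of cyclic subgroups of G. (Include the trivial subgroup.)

Group the elements of G by the cyclic subgroup they generate; each cyclic subgroup of order d accounts for φ(d) elements.
Cyclic subgroups by order — order 1: 1; order 2: 3; order 3: 4.
Total: 8.

8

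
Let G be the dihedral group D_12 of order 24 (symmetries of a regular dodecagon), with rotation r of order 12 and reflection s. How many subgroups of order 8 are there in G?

|G| = 24 and 8 | 24, so subgroups of order 8 are possible by Lagrange.
The subgroups of order 8 are: {e, r^3, r^6, r^9, rs, r^4s, r^7s, r^10s}; {e, r^3, r^6, r^9, r^2s, r^5s, r^8s, r^11s}; {e, r^3, r^6, r^9, s, r^3s, r^6s, r^9s}.
So G has 3 subgroups of order 8.

3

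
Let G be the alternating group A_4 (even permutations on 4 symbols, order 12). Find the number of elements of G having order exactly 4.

0

No element of G has order 4 (even though 4 | 12).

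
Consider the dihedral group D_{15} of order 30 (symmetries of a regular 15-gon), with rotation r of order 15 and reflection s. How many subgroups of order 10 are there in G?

|G| = 30 and 10 | 30, so subgroups of order 10 are possible by Lagrange.
The subgroups of order 10 are: {e, r^3, r^6, r^9, r^12, rs, r^4s, r^7s, r^10s, r^13s}; {e, r^3, r^6, r^9, r^12, r^2s, r^5s, r^8s, r^11s, r^14s}; {e, r^3, r^6, r^9, r^12, s, r^3s, r^6s, r^9s, r^12s}.
So G has 3 subgroups of order 10.

3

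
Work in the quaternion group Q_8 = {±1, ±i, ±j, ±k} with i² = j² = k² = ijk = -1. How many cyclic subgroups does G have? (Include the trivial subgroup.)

5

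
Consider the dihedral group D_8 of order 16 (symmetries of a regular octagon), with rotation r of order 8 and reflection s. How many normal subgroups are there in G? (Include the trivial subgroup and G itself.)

G has 19 subgroups. Checking conjugation-invariance by order — order 1: 1/1 normal; order 2: 1/9 normal; order 4: 1/5 normal; order 8: 3/3 normal; order 16: 1/1 normal.
Total normal subgroups: 7.

7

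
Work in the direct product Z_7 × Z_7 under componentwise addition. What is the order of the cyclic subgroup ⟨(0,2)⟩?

7

The order of (0,2) in Z_7 × Z_7 is lcm(ord(0) in Z_7, ord(2) in Z_7).
ord(0) = 1 and ord(2) = 7, so |⟨(0,2)⟩| = lcm(1, 7) = 7.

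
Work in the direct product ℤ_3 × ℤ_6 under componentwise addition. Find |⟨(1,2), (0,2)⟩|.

9

|⟨(1,2)⟩| = 3 and |⟨(0,2)⟩| = 3, so |H| is a multiple of lcm(3, 3) = 3 and divides |G| = 18.
Closing under the operation: H = {(0,0), (0,2), (0,4), (1,0), (1,2), (1,4), (2,0), (2,2), (2,4)}, so |H| = 9.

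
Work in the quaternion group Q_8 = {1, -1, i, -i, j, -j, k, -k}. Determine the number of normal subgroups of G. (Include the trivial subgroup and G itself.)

6

G has 6 subgroups. Checking conjugation-invariance by order — order 1: 1/1 normal; order 2: 1/1 normal; order 4: 3/3 normal; order 8: 1/1 normal.
Total normal subgroups: 6.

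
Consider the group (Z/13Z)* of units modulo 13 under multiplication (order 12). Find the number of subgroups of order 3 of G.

|G| = 12 and 3 | 12, so subgroups of order 3 are possible by Lagrange.
The subgroups of order 3 are: {1, 3, 9}.
So G has 1 subgroup of order 3.

1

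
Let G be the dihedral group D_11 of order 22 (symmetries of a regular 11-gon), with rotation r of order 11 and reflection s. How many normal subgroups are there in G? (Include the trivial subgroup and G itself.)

G has 14 subgroups. Checking conjugation-invariance by order — order 1: 1/1 normal; order 2: 0/11 normal; order 11: 1/1 normal; order 22: 1/1 normal.
Total normal subgroups: 3.

3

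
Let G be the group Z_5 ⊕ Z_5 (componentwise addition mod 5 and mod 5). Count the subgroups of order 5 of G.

|G| = 25 and 5 | 25, so subgroups of order 5 are possible by Lagrange.
The subgroups of order 5 are: {(0,0), (0,1), (0,2), (0,3), (0,4)}; {(0,0), (1,0), (2,0), (3,0), (4,0)}; {(0,0), (1,1), (2,2), (3,3), (4,4)}; {(0,0), (1,2), (2,4), (3,1), (4,3)}; … (6 in all).
So G has 6 subgroups of order 5.

6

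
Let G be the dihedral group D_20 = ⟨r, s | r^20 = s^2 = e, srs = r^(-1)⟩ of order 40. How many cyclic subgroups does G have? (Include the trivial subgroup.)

26

Each element a generates a cyclic subgroup ⟨a⟩; distinct elements may generate the same one (a cyclic group of order d has φ(d) generators).
Cyclic subgroups by order — order 1: 1; order 2: 21; order 4: 1; order 5: 1; order 10: 1; order 20: 1.
Total: 26.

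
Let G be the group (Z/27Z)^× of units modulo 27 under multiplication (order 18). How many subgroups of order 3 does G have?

1

|G| = 18 and 3 | 18, so subgroups of order 3 are possible by Lagrange.
The subgroups of order 3 are: {1, 10, 19}.
So G has 1 subgroup of order 3.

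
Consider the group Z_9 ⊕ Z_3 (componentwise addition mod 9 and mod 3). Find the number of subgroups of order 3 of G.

4

|G| = 27 and 3 | 27, so subgroups of order 3 are possible by Lagrange.
The subgroups of order 3 are: {(0,0), (0,1), (0,2)}; {(0,0), (3,0), (6,0)}; {(0,0), (3,1), (6,2)}; {(0,0), (3,2), (6,1)}.
So G has 4 subgroups of order 3.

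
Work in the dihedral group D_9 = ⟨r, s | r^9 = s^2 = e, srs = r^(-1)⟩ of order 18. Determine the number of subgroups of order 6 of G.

|G| = 18 and 6 | 18, so subgroups of order 6 are possible by Lagrange.
The subgroups of order 6 are: {e, r^3, r^6, r^2s, r^5s, r^8s}; {e, r^3, r^6, s, r^3s, r^6s}; {e, r^3, r^6, rs, r^4s, r^7s}.
So G has 3 subgroups of order 6.

3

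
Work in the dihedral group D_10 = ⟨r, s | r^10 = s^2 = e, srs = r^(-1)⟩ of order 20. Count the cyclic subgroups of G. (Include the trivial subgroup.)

14

Group the elements of G by the cyclic subgroup they generate; each cyclic subgroup of order d accounts for φ(d) elements.
Cyclic subgroups by order — order 1: 1; order 2: 11; order 5: 1; order 10: 1.
Total: 14.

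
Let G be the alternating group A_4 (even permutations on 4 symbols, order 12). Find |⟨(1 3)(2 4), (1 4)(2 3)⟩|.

|⟨(1 3)(2 4)⟩| = 2 and |⟨(1 4)(2 3)⟩| = 2, so |H| is a multiple of lcm(2, 2) = 2 and divides |G| = 12.
Closing under the operation: H = {e, (1 2)(3 4), (1 3)(2 4), (1 4)(2 3)}, so |H| = 4.

4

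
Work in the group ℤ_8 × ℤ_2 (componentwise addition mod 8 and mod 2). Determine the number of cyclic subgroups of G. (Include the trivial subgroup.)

8

Each element a generates a cyclic subgroup ⟨a⟩; distinct elements may generate the same one (a cyclic group of order d has φ(d) generators).
Cyclic subgroups by order — order 1: 1; order 2: 3; order 4: 2; order 8: 2.
Total: 8.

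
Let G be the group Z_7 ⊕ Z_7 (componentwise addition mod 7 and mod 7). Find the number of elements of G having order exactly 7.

An element (a,b) has order lcm(ord(a), ord(b)); count pairs with lcm equal to 7.
Enumerating gives 48 such elements.

48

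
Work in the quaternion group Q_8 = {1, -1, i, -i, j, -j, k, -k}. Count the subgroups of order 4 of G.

|G| = 8 and 4 | 8, so subgroups of order 4 are possible by Lagrange.
The subgroups of order 4 are: {1, -1, i, -i}; {1, -1, j, -j}; {1, -1, k, -k}.
So G has 3 subgroups of order 4.

3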